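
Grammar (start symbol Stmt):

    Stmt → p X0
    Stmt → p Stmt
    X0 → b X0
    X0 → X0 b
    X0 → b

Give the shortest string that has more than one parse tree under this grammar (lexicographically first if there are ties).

p b b

length 2: no string has ≥2 trees
length 3: p b b has 2 parse trees

Two derivations of p b b:
  Stmt ⇒ p X0 ⇒ p b X0 ⇒ p b b
  Stmt ⇒ p X0 ⇒ p X0 b ⇒ p b b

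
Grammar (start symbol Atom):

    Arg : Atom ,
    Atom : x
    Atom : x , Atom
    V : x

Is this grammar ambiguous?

Only Atom is reachable from Atom; ignoring the rest: The reachable grammar is A → atom sep A | atom. Each atom is followed by either the separator (recurse) or end-of-string (stop) — no choice point.

Unambiguous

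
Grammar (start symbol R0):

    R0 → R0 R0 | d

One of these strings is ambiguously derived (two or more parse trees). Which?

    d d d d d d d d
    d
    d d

d d d d d d d d: 429 trees
d: 1 tree
d d: 1 tree

d d d d d d d d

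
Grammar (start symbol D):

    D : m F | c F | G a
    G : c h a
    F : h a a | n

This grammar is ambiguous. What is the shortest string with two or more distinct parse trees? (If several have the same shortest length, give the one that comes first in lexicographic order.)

length 2: no string has ≥2 trees
length 4: c h a a has 2 parse trees

Two derivations of c h a a:
  D ⇒ c F ⇒ c h a a
  D ⇒ G a ⇒ c h a a

c h a a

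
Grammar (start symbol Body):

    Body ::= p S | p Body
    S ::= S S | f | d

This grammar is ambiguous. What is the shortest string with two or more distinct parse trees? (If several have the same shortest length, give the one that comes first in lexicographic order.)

length 2: no string has ≥2 trees
length 3: no string has ≥2 trees
length 4: p d d d has 2 parse trees

Two derivations of p d d d:
  Body ⇒ p S ⇒ p S S ⇒ p S S S ⇒ p d S S ⇒ p d d S ⇒ p d d d
  Body ⇒ p S ⇒ p S S ⇒ p d S ⇒ p d S S ⇒ p d d S ⇒ p d d d

p d d d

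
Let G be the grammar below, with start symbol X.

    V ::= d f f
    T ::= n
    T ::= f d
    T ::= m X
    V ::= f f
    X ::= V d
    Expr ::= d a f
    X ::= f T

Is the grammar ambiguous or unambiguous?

Ambiguous

Witness: f f d

Derivation 1: X ⇒ V d ⇒ f f d
Derivation 2: X ⇒ f T ⇒ f f d

Two distinct leftmost derivations for the same string.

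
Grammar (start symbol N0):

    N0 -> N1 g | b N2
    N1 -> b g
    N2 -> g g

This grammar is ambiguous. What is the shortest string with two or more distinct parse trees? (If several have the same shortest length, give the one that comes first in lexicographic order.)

b g g

length 3: b g g has 2 parse trees

Two derivations of b g g:
  N0 ⇒ N1 g ⇒ b g g
  N0 ⇒ b N2 ⇒ b g g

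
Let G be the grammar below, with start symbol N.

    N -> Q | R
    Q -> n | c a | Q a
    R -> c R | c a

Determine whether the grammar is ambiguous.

Witness: c a

Derivation 1: N ⇒ Q ⇒ c a
Derivation 2: N ⇒ R ⇒ c a

Two distinct leftmost derivations for the same string.

Ambiguous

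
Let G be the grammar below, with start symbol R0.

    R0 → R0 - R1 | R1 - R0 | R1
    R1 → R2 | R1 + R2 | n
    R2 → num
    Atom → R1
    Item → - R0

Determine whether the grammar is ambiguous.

Ambiguous

Witness: n - n

Derivation 1: R0 ⇒ R0 - R1 ⇒ R1 - R1 ⇒ n - R1 ⇒ n - n
Derivation 2: R0 ⇒ R1 - R0 ⇒ n - R0 ⇒ n - R1 ⇒ n - n

Two distinct leftmost derivations for the same string.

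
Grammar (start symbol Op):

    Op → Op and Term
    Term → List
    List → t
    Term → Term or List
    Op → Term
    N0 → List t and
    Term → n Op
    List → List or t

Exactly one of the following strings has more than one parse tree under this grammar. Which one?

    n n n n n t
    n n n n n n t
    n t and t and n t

n n n n n t: 1 tree
n n n n n n t: 1 tree
n t and t and n t: 3 trees

n t and t and n t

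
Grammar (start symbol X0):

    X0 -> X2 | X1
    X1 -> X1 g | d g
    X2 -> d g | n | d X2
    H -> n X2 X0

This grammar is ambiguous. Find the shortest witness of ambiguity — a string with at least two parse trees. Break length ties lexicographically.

length 1: no string has ≥2 trees
length 2: d g has 2 parse trees

Two derivations of d g:
  X0 ⇒ X2 ⇒ d g
  X0 ⇒ X1 ⇒ d g

d g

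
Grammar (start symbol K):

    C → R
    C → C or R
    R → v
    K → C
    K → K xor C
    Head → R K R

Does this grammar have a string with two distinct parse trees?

Only K, C, R are reachable from K; ignoring the rest: The grammar is stratified — K handles 'xor' (left-recursive), C handles 'or', R atoms. Each operator has a fixed associativity and precedence level, so every string has one parse.

Unambiguous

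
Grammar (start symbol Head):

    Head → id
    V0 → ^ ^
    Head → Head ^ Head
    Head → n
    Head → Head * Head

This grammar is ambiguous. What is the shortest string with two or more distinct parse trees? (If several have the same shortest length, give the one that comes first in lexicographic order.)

length 1: no string has ≥2 trees
length 3: no string has ≥2 trees
length 5: id * id * id has 2 parse trees

Two derivations of id * id * id:
  Head ⇒ Head * Head ⇒ id * Head ⇒ id * Head * Head ⇒ id * id * Head ⇒ id * id * id
  Head ⇒ Head * Head ⇒ Head * Head * Head ⇒ id * Head * Head ⇒ id * id * Head ⇒ id * id * id

id * id * id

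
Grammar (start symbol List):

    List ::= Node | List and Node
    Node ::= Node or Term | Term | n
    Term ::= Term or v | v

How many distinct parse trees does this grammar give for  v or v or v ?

Parse trees for v or v or v:
  [List [Node [Node [Term v]] or [Term [Term v] or v]]]
  [List [Node [Node [Node [Term v]] or [Term v]] or [Term v]]]
  [List [Node [Node [Term [Term v] or v]] or [Term v]]]
  [List [Node [Term [Term [Term v] or v] or v]]]

4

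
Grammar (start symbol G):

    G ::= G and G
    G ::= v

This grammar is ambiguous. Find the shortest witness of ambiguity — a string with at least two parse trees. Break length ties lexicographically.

v and v and v

length 1: no string has ≥2 trees
length 3: no string has ≥2 trees
length 5: v and v and v has 2 parse trees

Two derivations of v and v and v:
  G ⇒ G and G ⇒ G and G and G ⇒ v and G and G ⇒ v and v and G ⇒ v and v and v
  G ⇒ G and G ⇒ v and G ⇒ v and G and G ⇒ v and v and G ⇒ v and v and v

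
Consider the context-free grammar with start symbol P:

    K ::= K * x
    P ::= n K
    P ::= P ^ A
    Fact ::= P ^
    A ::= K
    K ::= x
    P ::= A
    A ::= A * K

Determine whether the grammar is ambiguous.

Ambiguous

Witness: x * x

Derivation 1: P ⇒ A ⇒ K ⇒ K * x ⇒ x * x
Derivation 2: P ⇒ A ⇒ A * K ⇒ K * K ⇒ x * K ⇒ x * x

Two distinct leftmost derivations for the same string.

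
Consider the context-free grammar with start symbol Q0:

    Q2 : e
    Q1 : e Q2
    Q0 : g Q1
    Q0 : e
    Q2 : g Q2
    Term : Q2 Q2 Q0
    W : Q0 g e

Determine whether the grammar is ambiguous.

(Term, W are unreachable from Q0, so their rules don't affect L(Q0).) Each reachable nonterminal has at most one production per leading terminal, and all productions are right-linear; the derivation is determined token-by-token.

Unambiguous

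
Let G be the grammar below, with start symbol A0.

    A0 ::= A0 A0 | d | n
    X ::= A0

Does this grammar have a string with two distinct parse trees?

Witness: d d d

Derivation 1: A0 ⇒ A0 A0 ⇒ A0 A0 A0 ⇒ d A0 A0 ⇒ d d A0 ⇒ d d d
Derivation 2: A0 ⇒ A0 A0 ⇒ d A0 ⇒ d A0 A0 ⇒ d d A0 ⇒ d d d

Two distinct leftmost derivations for the same string.

Ambiguous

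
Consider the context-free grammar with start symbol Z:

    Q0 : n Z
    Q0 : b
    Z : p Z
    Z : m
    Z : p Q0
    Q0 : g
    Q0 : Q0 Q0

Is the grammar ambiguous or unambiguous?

Ambiguous

Witness: p b b b

Derivation 1: Z ⇒ p Q0 ⇒ p Q0 Q0 ⇒ p b Q0 ⇒ p b Q0 Q0 ⇒ p b b Q0 ⇒ p b b b
Derivation 2: Z ⇒ p Q0 ⇒ p Q0 Q0 ⇒ p Q0 Q0 Q0 ⇒ p b Q0 Q0 ⇒ p b b Q0 ⇒ p b b b

Two distinct leftmost derivations for the same string.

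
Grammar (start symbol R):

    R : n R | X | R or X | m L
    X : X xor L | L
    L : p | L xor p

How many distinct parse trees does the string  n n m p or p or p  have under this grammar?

6

Parse trees for n n m p or p or p:
  [R n [R n [R [R [R m [L p]] or [X [L p]]] or [X [L p]]]]]
  [R n [R [R n [R [R m [L p]] or [X [L p]]]] or [X [L p]]]]
  [R n [R [R [R n [R m [L p]]] or [X [L p]]] or [X [L p]]]]
  [R [R n [R n [R [R m [L p]] or [X [L p]]]]] or [X [L p]]]
  [R [R n [R [R n [R m [L p]]] or [X [L p]]]] or [X [L p]]]
  [R [R [R n [R n [R m [L p]]]] or [X [L p]]] or [X [L p]]]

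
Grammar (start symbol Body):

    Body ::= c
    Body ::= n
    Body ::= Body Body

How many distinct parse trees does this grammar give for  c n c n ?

5

Parse trees for c n c n:
  [Body [Body c] [Body [Body n] [Body [Body c] [Body n]]]]
  [Body [Body c] [Body [Body [Body n] [Body c]] [Body n]]]
  [Body [Body [Body c] [Body n]] [Body [Body c] [Body n]]]
  [Body [Body [Body c] [Body [Body n] [Body c]]] [Body n]]
  [Body [Body [Body [Body c] [Body n]] [Body c]] [Body n]]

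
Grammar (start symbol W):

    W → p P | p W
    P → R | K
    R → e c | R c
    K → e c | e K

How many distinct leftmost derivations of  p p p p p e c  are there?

2

Parse trees for p p p p p e c:
  [W p [W p [W p [W p [W p [P [R e c]]]]]]]
  [W p [W p [W p [W p [W p [P [K e c]]]]]]]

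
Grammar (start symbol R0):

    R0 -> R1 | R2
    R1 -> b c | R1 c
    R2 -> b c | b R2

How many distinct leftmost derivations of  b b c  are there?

1

Parse trees for b b c:
  [R0 [R2 b [R2 b c]]]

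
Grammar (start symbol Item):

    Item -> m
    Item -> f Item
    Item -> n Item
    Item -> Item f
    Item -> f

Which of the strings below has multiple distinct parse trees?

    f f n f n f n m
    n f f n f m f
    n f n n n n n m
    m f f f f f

f f n f n f n m: 1 tree
n f f n f m f: 6 trees
n f n n n n n m: 1 tree
m f f f f f: 1 tree

n f f n f m f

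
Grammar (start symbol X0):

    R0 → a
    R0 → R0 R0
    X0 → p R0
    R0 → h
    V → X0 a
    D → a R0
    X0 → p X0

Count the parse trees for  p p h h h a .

Parse trees for p p h h h a:
  [X0 p [X0 p [R0 [R0 h] [R0 [R0 h] [R0 [R0 h] [R0 a]]]]]]
  [X0 p [X0 p [R0 [R0 h] [R0 [R0 [R0 h] [R0 h]] [R0 a]]]]]
  [X0 p [X0 p [R0 [R0 [R0 h] [R0 h]] [R0 [R0 h] [R0 a]]]]]
  [X0 p [X0 p [R0 [R0 [R0 h] [R0 [R0 h] [R0 h]]] [R0 a]]]]
  [X0 p [X0 p [R0 [R0 [R0 [R0 h] [R0 h]] [R0 h]] [R0 a]]]]

5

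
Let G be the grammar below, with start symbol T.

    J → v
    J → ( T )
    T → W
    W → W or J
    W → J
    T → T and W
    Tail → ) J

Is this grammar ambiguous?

Unambiguous

(Tail is unreachable from T, so its rules don't affect L(T).) The grammar is stratified — T handles 'and' (left-recursive), W handles 'or', J atoms. Each operator has a fixed associativity and precedence level, so every string has one parse.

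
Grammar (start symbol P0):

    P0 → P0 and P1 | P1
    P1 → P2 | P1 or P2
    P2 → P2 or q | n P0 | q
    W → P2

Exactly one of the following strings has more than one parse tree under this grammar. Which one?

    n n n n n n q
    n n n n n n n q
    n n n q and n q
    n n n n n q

n n n n n n q: 1 tree
n n n n n n n q: 1 tree
n n n q and n q: 4 trees
n n n n n q: 1 tree

n n n q and n q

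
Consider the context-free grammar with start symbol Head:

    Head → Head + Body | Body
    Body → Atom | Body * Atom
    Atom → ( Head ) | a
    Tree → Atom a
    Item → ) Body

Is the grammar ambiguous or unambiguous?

(Tree, Item are unreachable from Head, so their rules don't affect L(Head).) This is a standard precedence ladder (Head over Body over Atom), with each level left-recursive on its own operator ('+' at Head, '*' at Body). That structure is LR(1), hence unambiguous.

Unambiguous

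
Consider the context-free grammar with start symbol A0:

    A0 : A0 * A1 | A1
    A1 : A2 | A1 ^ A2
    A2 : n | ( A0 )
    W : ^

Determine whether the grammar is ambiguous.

Unambiguous

(W is unreachable from A0, so its rules don't affect L(A0).) A0 → A0 * A1 | A1  ;  A1 → A1 ^ A2 | A2  — a left-associative chain with A2 at the bottom. Each string factors uniquely by precedence.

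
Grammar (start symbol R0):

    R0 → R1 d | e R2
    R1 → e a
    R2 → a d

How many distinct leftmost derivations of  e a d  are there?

2

Parse trees for e a d:
  [R0 [R1 e a] d]
  [R0 e [R2 a d]]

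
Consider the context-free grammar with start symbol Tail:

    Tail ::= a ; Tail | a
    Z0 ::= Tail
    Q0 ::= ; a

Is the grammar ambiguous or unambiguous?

Unambiguous

Only Tail is reachable from Tail; ignoring the rest: The reachable grammar is A → atom sep A | atom. Each atom is followed by either the separator (recurse) or end-of-string (stop) — no choice point.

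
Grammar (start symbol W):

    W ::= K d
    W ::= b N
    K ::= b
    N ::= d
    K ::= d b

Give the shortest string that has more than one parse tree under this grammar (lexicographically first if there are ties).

b d

length 2: b d has 2 parse trees

Two derivations of b d:
  W ⇒ K d ⇒ b d
  W ⇒ b N ⇒ b d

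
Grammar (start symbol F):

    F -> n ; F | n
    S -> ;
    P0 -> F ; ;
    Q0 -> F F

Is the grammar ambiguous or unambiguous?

Unambiguous

Only F is reachable from F; ignoring the rest: Right-recursive list with a separator: after each atom, whether the separator follows determines the rule. One parse per string.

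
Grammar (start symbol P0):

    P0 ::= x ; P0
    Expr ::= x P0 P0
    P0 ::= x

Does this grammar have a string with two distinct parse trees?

(Expr is unreachable from P0, so its rules don't affect L(P0).) Right-recursive list with a separator: after each atom, whether the separator follows determines the rule. One parse per string.

Unambiguous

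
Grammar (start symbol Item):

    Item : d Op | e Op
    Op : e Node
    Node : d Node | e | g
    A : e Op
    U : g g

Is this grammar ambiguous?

Only Item, Op, Node are reachable from Item; ignoring the rest: The reachable rules are right-linear with at most one rule per (nonterminal, next-terminal) pair. Each input token forces the next rule, so parsing is deterministic.

Unambiguous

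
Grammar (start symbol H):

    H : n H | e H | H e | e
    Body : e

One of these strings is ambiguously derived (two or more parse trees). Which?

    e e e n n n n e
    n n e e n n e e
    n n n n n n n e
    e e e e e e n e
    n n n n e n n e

n n e e n n e e

e e e n n n n e: 1 tree
n n e e n n e e: 8 trees
n n n n n n n e: 1 tree
e e e e e e n e: 1 tree
n n n n e n n e: 1 tree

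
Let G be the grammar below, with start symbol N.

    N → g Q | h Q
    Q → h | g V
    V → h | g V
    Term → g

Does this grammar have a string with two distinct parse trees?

(Term is unreachable from N, so its rules don't affect L(N).) Each reachable nonterminal has at most one production per leading terminal, and all productions are right-linear; the derivation is determined token-by-token.

Unambiguous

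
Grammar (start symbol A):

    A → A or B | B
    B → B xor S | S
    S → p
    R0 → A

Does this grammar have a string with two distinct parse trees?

Only A, B, S are reachable from A; ignoring the rest: The grammar is stratified — A handles 'or' (left-recursive), B handles 'xor', S atoms. Each operator has a fixed associativity and precedence level, so every string has one parse.

Unambiguous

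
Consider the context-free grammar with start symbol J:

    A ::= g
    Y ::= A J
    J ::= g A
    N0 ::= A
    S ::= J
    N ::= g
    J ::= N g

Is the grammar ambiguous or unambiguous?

Ambiguous

Witness: g g

Derivation 1: J ⇒ g A ⇒ g g
Derivation 2: J ⇒ N g ⇒ g g

Two distinct leftmost derivations for the same string.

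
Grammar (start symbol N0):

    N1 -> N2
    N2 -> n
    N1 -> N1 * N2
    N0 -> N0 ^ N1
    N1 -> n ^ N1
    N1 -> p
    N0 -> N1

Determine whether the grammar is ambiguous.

Witness: n ^ n

Derivation 1: N0 ⇒ N0 ^ N1 ⇒ N1 ^ N1 ⇒ N2 ^ N1 ⇒ n ^ N1 ⇒ n ^ N2 ⇒ n ^ n
Derivation 2: N0 ⇒ N1 ⇒ n ^ N1 ⇒ n ^ N2 ⇒ n ^ n

Two distinct leftmost derivations for the same string.

Ambiguous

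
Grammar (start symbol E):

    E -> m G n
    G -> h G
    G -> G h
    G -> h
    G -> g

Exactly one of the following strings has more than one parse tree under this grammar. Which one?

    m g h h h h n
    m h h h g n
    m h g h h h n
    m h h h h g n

m g h h h h n: 1 tree
m h h h g n: 1 tree
m h g h h h n: 4 trees
m h h h h g n: 1 tree

m h g h h h n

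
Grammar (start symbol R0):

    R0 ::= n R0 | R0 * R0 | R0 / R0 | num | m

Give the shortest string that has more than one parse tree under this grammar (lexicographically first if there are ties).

n m * m

length 1: no string has ≥2 trees
length 2: no string has ≥2 trees
length 3: no string has ≥2 trees
length 4: n m * m has 2 parse trees

Two derivations of n m * m:
  R0 ⇒ n R0 ⇒ n R0 * R0 ⇒ n m * R0 ⇒ n m * m
  R0 ⇒ R0 * R0 ⇒ n R0 * R0 ⇒ n m * R0 ⇒ n m * m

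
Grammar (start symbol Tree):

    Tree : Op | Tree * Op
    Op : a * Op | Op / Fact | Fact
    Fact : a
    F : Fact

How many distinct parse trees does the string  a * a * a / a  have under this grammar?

Parse trees for a * a * a / a:
  [Tree [Op a * [Op a * [Op [Op [Fact a]] / [Fact a]]]]]
  [Tree [Op a * [Op [Op a * [Op [Fact a]]] / [Fact a]]]]
  [Tree [Op [Op a * [Op a * [Op [Fact a]]]] / [Fact a]]]
  [Tree [Tree [Op [Fact a]]] * [Op a * [Op [Op [Fact a]] / [Fact a]]]]
  [Tree [Tree [Op [Fact a]]] * [Op [Op a * [Op [Fact a]]] / [Fact a]]]
  [Tree [Tree [Op a * [Op [Fact a]]]] * [Op [Op [Fact a]] / [Fact a]]]
  [Tree [Tree [Tree [Op [Fact a]]] * [Op [Fact a]]] * [Op [Op [Fact a]] / [Fact a]]]

7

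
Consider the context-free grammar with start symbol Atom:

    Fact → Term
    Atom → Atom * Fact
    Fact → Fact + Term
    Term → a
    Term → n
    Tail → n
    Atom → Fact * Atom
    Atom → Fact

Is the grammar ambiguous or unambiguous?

Witness: a * a

Derivation 1: Atom ⇒ Atom * Fact ⇒ Fact * Fact ⇒ Term * Fact ⇒ a * Fact ⇒ a * Term ⇒ a * a
Derivation 2: Atom ⇒ Fact * Atom ⇒ Term * Atom ⇒ a * Atom ⇒ a * Fact ⇒ a * Term ⇒ a * a

Two distinct leftmost derivations for the same string.

Ambiguous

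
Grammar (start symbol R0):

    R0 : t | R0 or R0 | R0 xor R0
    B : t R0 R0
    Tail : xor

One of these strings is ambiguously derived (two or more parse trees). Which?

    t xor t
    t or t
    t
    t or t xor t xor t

t xor t: 1 tree
t or t: 1 tree
t: 1 tree
t or t xor t xor t: 5 trees

t or t xor t xor t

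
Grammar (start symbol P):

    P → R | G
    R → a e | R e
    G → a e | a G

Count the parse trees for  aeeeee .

1

Parse trees for aeeeee:
  [P [R [R [R [R [R a e] e] e] e] e]]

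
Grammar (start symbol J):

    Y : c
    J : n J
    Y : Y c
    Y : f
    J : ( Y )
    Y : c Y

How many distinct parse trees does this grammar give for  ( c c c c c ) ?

Parse trees for ( c c c c c ) (showing first 6 of 16):
  [J ( [Y [Y [Y [Y [Y c] c] c] c] c] )]
  [J ( [Y [Y [Y [Y c [Y c]] c] c] c] )]
  [J ( [Y [Y [Y c [Y [Y c] c]] c] c] )]
  [J ( [Y [Y [Y c [Y c [Y c]]] c] c] )]
  [J ( [Y [Y c [Y [Y [Y c] c] c]] c] )]
  [J ( [Y [Y c [Y [Y c [Y c]] c]] c] )]

16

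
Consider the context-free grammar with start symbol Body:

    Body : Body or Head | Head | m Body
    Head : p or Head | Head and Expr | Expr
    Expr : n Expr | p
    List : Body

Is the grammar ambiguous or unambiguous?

Witness: p or p

Derivation 1: Body ⇒ Body or Head ⇒ Head or Head ⇒ Expr or Head ⇒ p or Head ⇒ p or Expr ⇒ p or p
Derivation 2: Body ⇒ Head ⇒ p or Head ⇒ p or Expr ⇒ p or p

Two distinct leftmost derivations for the same string.

Ambiguous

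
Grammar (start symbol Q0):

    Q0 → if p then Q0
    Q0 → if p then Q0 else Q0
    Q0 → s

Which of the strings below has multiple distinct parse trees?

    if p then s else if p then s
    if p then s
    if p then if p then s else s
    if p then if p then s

if p then if p then s else s

if p then s else if p then s: 1 tree
if p then s: 1 tree
if p then if p then s else s: 2 trees
if p then if p then s: 1 tree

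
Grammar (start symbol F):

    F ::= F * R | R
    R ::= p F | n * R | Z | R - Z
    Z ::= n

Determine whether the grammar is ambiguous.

Ambiguous

Witness: n * n

Derivation 1: F ⇒ F * R ⇒ R * R ⇒ Z * R ⇒ n * R ⇒ n * Z ⇒ n * n
Derivation 2: F ⇒ R ⇒ n * R ⇒ n * Z ⇒ n * n

Two distinct leftmost derivations for the same string.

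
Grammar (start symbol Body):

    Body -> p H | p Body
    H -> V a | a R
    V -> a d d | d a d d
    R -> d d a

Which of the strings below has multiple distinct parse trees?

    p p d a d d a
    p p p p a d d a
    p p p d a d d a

p p p p a d d a

p p d a d d a: 1 tree
p p p p a d d a: 2 trees
p p p d a d d a: 1 tree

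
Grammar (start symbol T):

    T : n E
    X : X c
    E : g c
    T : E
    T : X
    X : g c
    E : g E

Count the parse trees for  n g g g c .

1

Parse trees for n g g g c:
  [T n [E g [E g [E g c]]]]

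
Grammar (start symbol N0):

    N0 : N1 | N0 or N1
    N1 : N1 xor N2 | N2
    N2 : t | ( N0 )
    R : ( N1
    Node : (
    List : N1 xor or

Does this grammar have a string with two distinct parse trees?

(R, Node, List are unreachable from N0, so their rules don't affect L(N0).) This is a standard precedence ladder (N0 over N1 over N2), with each level left-recursive on its own operator ('or' at N0, 'xor' at N1). That structure is LR(1), hence unambiguous.

Unambiguous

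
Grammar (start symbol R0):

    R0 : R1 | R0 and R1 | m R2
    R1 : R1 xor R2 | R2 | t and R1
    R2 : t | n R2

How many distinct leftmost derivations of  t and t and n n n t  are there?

Parse trees for t and t and n n n t:
  [R0 [R1 t and [R1 t and [R1 [R2 n [R2 n [R2 n [R2 t]]]]]]]]
  [R0 [R0 [R1 [R2 t]]] and [R1 t and [R1 [R2 n [R2 n [R2 n [R2 t]]]]]]]
  [R0 [R0 [R1 t and [R1 [R2 t]]]] and [R1 [R2 n [R2 n [R2 n [R2 t]]]]]]
  [R0 [R0 [R0 [R1 [R2 t]]] and [R1 [R2 t]]] and [R1 [R2 n [R2 n [R2 n [R2 t]]]]]]

4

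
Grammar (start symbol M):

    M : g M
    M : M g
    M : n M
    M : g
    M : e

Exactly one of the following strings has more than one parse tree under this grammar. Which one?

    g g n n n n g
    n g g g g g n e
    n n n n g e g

g g n n n n g: 1 tree
n g g g g g n e: 1 tree
n n n n g e g: 6 trees

n n n n g e g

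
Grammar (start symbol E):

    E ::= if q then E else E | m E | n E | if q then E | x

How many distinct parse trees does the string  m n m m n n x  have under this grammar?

Parse trees for m n m m n n x:
  [E m [E n [E m [E m [E n [E n [E x]]]]]]]

1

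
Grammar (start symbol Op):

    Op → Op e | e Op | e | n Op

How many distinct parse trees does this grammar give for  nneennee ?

Parse trees for nneennee:
  [Op [Op n [Op n [Op e [Op e [Op n [Op n [Op e]]]]]]] e]
  [Op n [Op [Op n [Op e [Op e [Op n [Op n [Op e]]]]]] e]]
  [Op n [Op n [Op [Op e [Op e [Op n [Op n [Op e]]]]] e]]]
  [Op n [Op n [Op e [Op [Op e [Op n [Op n [Op e]]]] e]]]]
  [Op n [Op n [Op e [Op e [Op [Op n [Op n [Op e]]] e]]]]]
  [Op n [Op n [Op e [Op e [Op n [Op [Op n [Op e]] e]]]]]]
  [Op n [Op n [Op e [Op e [Op n [Op n [Op [Op e] e]]]]]]]
  [Op n [Op n [Op e [Op e [Op n [Op n [Op e [Op e]]]]]]]]

8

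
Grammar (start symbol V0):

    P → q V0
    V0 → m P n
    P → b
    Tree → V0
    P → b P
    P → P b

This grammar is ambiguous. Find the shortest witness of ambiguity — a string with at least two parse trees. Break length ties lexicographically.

length 3: no string has ≥2 trees
length 4: m b b n has 2 parse trees

Two derivations of m b b n:
  V0 ⇒ m P n ⇒ m b P n ⇒ m b b n
  V0 ⇒ m P n ⇒ m P b n ⇒ m b b n

m b b n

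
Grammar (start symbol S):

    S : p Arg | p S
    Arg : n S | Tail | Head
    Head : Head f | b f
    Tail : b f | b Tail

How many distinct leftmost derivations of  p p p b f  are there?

Parse trees for p p p b f:
  [S p [S p [S p [Arg [Tail b f]]]]]
  [S p [S p [S p [Arg [Head b f]]]]]

2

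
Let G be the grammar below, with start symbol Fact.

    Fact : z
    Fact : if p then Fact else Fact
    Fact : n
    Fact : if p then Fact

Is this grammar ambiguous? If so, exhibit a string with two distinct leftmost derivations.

Witness: if p then if p then n else n

Derivation 1: Fact ⇒ if p then Fact else Fact ⇒ if p then if p then Fact else Fact ⇒ if p then if p then n else Fact ⇒ if p then if p then n else n
Derivation 2: Fact ⇒ if p then Fact ⇒ if p then if p then Fact else Fact ⇒ if p then if p then n else Fact ⇒ if p then if p then n else n

Two distinct leftmost derivations for the same string.

Ambiguous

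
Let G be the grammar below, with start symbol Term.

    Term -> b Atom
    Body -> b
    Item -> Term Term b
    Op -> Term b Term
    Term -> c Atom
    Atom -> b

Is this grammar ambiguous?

Unambiguous

Only Term, Atom are reachable from Term; ignoring the rest: Each reachable nonterminal has at most one production per leading terminal, and all productions are right-linear; the derivation is determined token-by-token.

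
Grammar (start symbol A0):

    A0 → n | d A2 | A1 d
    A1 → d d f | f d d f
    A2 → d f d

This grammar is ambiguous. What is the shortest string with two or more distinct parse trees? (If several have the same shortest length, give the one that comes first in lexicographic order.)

length 1: no string has ≥2 trees
length 4: d d f d has 2 parse trees

Two derivations of d d f d:
  A0 ⇒ d A2 ⇒ d d f d
  A0 ⇒ A1 d ⇒ d d f d

d d f d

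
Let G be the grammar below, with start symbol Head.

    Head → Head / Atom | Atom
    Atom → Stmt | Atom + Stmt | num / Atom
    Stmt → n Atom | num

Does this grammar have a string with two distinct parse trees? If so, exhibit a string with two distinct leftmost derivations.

Ambiguous

Witness: num / num

Derivation 1: Head ⇒ Head / Atom ⇒ Atom / Atom ⇒ Stmt / Atom ⇒ num / Atom ⇒ num / Stmt ⇒ num / num
Derivation 2: Head ⇒ Atom ⇒ num / Atom ⇒ num / Stmt ⇒ num / num

Two distinct leftmost derivations for the same string.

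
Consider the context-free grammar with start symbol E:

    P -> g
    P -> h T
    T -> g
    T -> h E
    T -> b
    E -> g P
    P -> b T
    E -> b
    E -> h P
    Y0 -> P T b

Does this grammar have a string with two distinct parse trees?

(Y0 is unreachable from E, so its rules don't affect L(E).) Restricted to the reachable nonterminals, every rule has the form A → t or A → t B, and no two rules for the same A share a first terminal. The grammar encodes a DFA — one run per string.

Unambiguous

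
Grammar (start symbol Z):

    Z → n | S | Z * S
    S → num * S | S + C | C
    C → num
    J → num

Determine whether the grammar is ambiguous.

Ambiguous

Witness: num * num

Derivation 1: Z ⇒ S ⇒ num * S ⇒ num * C ⇒ num * num
Derivation 2: Z ⇒ Z * S ⇒ S * S ⇒ C * S ⇒ num * S ⇒ num * C ⇒ num * num

Two distinct leftmost derivations for the same string.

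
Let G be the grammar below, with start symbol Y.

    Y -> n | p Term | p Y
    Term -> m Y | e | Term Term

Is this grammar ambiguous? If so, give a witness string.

Witness: p e e e

Derivation 1: Y ⇒ p Term ⇒ p Term Term ⇒ p e Term ⇒ p e Term Term ⇒ p e e Term ⇒ p e e e
Derivation 2: Y ⇒ p Term ⇒ p Term Term ⇒ p Term Term Term ⇒ p e Term Term ⇒ p e e Term ⇒ p e e e

Two distinct leftmost derivations for the same string.

Ambiguous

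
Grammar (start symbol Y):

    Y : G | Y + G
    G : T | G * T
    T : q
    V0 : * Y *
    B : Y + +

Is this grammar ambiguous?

Unambiguous

(V0, B are unreachable from Y, so their rules don't affect L(Y).) Y → Y + G | G  ;  G → G * T | T  — a left-associative chain with T at the bottom. Each string factors uniquely by precedence.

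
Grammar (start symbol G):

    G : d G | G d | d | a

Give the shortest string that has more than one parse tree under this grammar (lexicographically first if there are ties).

d d

length 1: no string has ≥2 trees
length 2: d d has 2 parse trees

Two derivations of d d:
  G ⇒ d G ⇒ d d
  G ⇒ G d ⇒ d d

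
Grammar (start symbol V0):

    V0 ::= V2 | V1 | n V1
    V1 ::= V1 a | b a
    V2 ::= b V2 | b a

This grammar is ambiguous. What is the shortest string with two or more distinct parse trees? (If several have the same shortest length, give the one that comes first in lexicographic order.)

length 2: b a has 2 parse trees

Two derivations of b a:
  V0 ⇒ V2 ⇒ b a
  V0 ⇒ V1 ⇒ b a

b a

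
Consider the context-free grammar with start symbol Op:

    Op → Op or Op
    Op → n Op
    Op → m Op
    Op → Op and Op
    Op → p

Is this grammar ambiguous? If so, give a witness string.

Witness: m p and p

Derivation 1: Op ⇒ m Op ⇒ m Op and Op ⇒ m p and Op ⇒ m p and p
Derivation 2: Op ⇒ Op and Op ⇒ m Op and Op ⇒ m p and Op ⇒ m p and p

Two distinct leftmost derivations for the same string.

Ambiguous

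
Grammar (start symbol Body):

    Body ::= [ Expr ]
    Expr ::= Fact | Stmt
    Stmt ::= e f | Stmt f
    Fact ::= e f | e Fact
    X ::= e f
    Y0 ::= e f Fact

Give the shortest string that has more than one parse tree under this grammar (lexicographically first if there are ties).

[ e f ]

length 4: [ e f ] has 2 parse trees

Two derivations of [ e f ]:
  Body ⇒ [ Expr ] ⇒ [ Fact ] ⇒ [ e f ]
  Body ⇒ [ Expr ] ⇒ [ Stmt ] ⇒ [ e f ]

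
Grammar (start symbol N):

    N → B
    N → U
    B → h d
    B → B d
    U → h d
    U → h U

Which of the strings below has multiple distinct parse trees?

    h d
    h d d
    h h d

h d: 2 trees
h d d: 1 tree
h h d: 1 tree

h d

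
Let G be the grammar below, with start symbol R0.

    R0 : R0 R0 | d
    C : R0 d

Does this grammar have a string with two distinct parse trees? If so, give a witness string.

Ambiguous

Witness: d d d

Derivation 1: R0 ⇒ R0 R0 ⇒ R0 R0 R0 ⇒ d R0 R0 ⇒ d d R0 ⇒ d d d
Derivation 2: R0 ⇒ R0 R0 ⇒ d R0 ⇒ d R0 R0 ⇒ d d R0 ⇒ d d d

Two distinct leftmost derivations for the same string.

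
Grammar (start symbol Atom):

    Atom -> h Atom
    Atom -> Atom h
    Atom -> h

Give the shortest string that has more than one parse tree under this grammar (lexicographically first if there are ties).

h h

length 1: no string has ≥2 trees
length 2: h h has 2 parse trees

Two derivations of h h:
  Atom ⇒ h Atom ⇒ h h
  Atom ⇒ Atom h ⇒ h h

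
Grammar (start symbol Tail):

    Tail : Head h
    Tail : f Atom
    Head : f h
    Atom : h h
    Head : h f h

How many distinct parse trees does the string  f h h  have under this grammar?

Parse trees for f h h:
  [Tail [Head f h] h]
  [Tail f [Atom h h]]

2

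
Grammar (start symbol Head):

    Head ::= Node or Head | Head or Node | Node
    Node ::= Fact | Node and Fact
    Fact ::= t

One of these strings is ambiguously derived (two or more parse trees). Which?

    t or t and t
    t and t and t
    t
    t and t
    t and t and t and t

t or t and t: 2 trees
t and t and t: 1 tree
t: 1 tree
t and t: 1 tree
t and t and t and t: 1 tree

t or t and t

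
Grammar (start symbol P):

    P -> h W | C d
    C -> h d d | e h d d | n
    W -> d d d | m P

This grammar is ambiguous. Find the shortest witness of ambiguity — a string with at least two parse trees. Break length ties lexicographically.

length 2: no string has ≥2 trees
length 4: h d d d has 2 parse trees

Two derivations of h d d d:
  P ⇒ h W ⇒ h d d d
  P ⇒ C d ⇒ h d d d

h d d d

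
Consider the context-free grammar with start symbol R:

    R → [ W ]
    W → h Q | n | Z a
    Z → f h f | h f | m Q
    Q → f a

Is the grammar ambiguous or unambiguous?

Witness: [ h f a ]

Derivation 1: R ⇒ [ W ] ⇒ [ h Q ] ⇒ [ h f a ]
Derivation 2: R ⇒ [ W ] ⇒ [ Z a ] ⇒ [ h f a ]

Two distinct leftmost derivations for the same string.

Ambiguous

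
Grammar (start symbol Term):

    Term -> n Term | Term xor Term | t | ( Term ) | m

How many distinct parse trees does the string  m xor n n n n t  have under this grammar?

1

Parse trees for m xor n n n n t:
  [Term [Term m] xor [Term n [Term n [Term n [Term n [Term t]]]]]]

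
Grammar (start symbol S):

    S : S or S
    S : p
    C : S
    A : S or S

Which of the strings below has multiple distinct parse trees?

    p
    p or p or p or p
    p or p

p: 1 tree
p or p or p or p: 5 trees
p or p: 1 tree

p or p or p or p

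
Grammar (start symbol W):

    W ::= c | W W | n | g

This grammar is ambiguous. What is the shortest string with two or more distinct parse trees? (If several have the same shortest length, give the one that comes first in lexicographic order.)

c c c

length 1: no string has ≥2 trees
length 2: no string has ≥2 trees
length 3: c c c has 2 parse trees

Two derivations of c c c:
  W ⇒ W W ⇒ c W ⇒ c W W ⇒ c c W ⇒ c c c
  W ⇒ W W ⇒ W W W ⇒ c W W ⇒ c c W ⇒ c c c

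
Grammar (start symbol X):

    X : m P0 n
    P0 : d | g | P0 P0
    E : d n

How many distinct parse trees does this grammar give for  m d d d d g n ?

Parse trees for m d d d d g n (showing first 6 of 14):
  [X m [P0 [P0 d] [P0 [P0 d] [P0 [P0 d] [P0 [P0 d] [P0 g]]]]] n]
  [X m [P0 [P0 d] [P0 [P0 d] [P0 [P0 [P0 d] [P0 d]] [P0 g]]]] n]
  [X m [P0 [P0 d] [P0 [P0 [P0 d] [P0 d]] [P0 [P0 d] [P0 g]]]] n]
  [X m [P0 [P0 d] [P0 [P0 [P0 d] [P0 [P0 d] [P0 d]]] [P0 g]]] n]
  [X m [P0 [P0 d] [P0 [P0 [P0 [P0 d] [P0 d]] [P0 d]] [P0 g]]] n]
  [X m [P0 [P0 [P0 d] [P0 d]] [P0 [P0 d] [P0 [P0 d] [P0 g]]]] n]

14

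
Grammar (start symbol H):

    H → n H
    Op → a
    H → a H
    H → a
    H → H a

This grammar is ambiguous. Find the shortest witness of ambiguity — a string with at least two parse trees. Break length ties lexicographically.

a a

length 1: no string has ≥2 trees
length 2: a a has 2 parse trees

Two derivations of a a:
  H ⇒ a H ⇒ a a
  H ⇒ H a ⇒ a a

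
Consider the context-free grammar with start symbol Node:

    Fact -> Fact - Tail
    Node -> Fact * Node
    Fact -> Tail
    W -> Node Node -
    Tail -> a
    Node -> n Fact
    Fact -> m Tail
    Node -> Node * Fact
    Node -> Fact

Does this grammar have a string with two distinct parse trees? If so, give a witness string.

Ambiguous

Witness: a * a

Derivation 1: Node ⇒ Fact * Node ⇒ Tail * Node ⇒ a * Node ⇒ a * Fact ⇒ a * Tail ⇒ a * a
Derivation 2: Node ⇒ Node * Fact ⇒ Fact * Fact ⇒ Tail * Fact ⇒ a * Fact ⇒ a * Tail ⇒ a * a

Two distinct leftmost derivations for the same string.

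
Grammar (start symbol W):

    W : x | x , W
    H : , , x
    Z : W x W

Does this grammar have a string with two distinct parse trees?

Unambiguous

(H, Z are unreachable from W, so their rules don't affect L(W).) Right-recursive list with a separator: after each atom, whether the separator follows determines the rule. One parse per string.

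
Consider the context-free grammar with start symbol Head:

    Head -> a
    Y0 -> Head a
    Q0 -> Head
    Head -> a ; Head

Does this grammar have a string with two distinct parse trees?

Unambiguous

(Y0, Q0 are unreachable from Head, so their rules don't affect L(Head).) Right-recursive list with a separator: after each atom, whether the separator follows determines the rule. One parse per string.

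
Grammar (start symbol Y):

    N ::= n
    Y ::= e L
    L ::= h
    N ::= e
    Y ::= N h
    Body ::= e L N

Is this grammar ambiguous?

Ambiguous

Witness: e h

Derivation 1: Y ⇒ e L ⇒ e h
Derivation 2: Y ⇒ N h ⇒ e h

Two distinct leftmost derivations for the same string.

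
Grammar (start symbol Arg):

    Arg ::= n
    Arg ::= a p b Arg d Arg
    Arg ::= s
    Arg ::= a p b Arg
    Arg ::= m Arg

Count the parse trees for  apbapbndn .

2

Parse trees for apbapbndn:
  [Arg a p b [Arg a p b [Arg n]] d [Arg n]]
  [Arg a p b [Arg a p b [Arg n] d [Arg n]]]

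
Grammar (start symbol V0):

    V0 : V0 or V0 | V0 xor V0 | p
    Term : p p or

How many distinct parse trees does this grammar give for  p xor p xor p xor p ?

Parse trees for p xor p xor p xor p:
  [V0 [V0 p] xor [V0 [V0 p] xor [V0 [V0 p] xor [V0 p]]]]
  [V0 [V0 p] xor [V0 [V0 [V0 p] xor [V0 p]] xor [V0 p]]]
  [V0 [V0 [V0 p] xor [V0 p]] xor [V0 [V0 p] xor [V0 p]]]
  [V0 [V0 [V0 p] xor [V0 [V0 p] xor [V0 p]]] xor [V0 p]]
  [V0 [V0 [V0 [V0 p] xor [V0 p]] xor [V0 p]] xor [V0 p]]

5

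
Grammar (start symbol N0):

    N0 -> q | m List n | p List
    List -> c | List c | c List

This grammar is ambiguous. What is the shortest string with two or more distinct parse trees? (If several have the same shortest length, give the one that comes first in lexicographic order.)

p c c

length 1: no string has ≥2 trees
length 2: no string has ≥2 trees
length 3: p c c has 2 parse trees

Two derivations of p c c:
  N0 ⇒ p List ⇒ p List c ⇒ p c c
  N0 ⇒ p List ⇒ p c List ⇒ p c c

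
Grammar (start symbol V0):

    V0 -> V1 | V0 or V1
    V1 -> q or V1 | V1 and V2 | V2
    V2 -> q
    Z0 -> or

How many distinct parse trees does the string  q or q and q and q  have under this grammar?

Parse trees for q or q and q and q:
  [V0 [V1 q or [V1 [V1 [V1 [V2 q]] and [V2 q]] and [V2 q]]]]
  [V0 [V1 [V1 q or [V1 [V1 [V2 q]] and [V2 q]]] and [V2 q]]]
  [V0 [V1 [V1 [V1 q or [V1 [V2 q]]] and [V2 q]] and [V2 q]]]
  [V0 [V0 [V1 [V2 q]]] or [V1 [V1 [V1 [V2 q]] and [V2 q]] and [V2 q]]]

4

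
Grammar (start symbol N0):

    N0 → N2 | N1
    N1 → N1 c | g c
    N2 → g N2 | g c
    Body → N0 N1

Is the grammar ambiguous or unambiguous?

Ambiguous

Witness: g c

Derivation 1: N0 ⇒ N2 ⇒ g c
Derivation 2: N0 ⇒ N1 ⇒ g c

Two distinct leftmost derivations for the same string.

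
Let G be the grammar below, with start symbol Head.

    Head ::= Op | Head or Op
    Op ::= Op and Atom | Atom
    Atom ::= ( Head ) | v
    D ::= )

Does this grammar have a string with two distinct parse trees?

Only Head, Op, Atom are reachable from Head; ignoring the rest: The grammar is stratified — Head handles 'or' (left-recursive), Op handles 'and', Atom atoms. Each operator has a fixed associativity and precedence level, so every string has one parse.

Unambiguous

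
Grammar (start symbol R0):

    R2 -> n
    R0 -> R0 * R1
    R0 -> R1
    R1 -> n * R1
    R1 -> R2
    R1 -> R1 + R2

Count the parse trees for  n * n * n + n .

Parse trees for n * n * n + n:
  [R0 [R0 [R1 [R2 n]]] * [R1 n * [R1 [R1 [R2 n]] + [R2 n]]]]
  [R0 [R0 [R1 [R2 n]]] * [R1 [R1 n * [R1 [R2 n]]] + [R2 n]]]
  [R0 [R0 [R0 [R1 [R2 n]]] * [R1 [R2 n]]] * [R1 [R1 [R2 n]] + [R2 n]]]
  [R0 [R0 [R1 n * [R1 [R2 n]]]] * [R1 [R1 [R2 n]] + [R2 n]]]
  [R0 [R1 n * [R1 n * [R1 [R1 [R2 n]] + [R2 n]]]]]
  [R0 [R1 n * [R1 [R1 n * [R1 [R2 n]]] + [R2 n]]]]
  [R0 [R1 [R1 n * [R1 n * [R1 [R2 n]]]] + [R2 n]]]

7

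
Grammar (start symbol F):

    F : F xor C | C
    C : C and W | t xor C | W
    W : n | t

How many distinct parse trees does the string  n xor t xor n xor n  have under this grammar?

Parse trees for n xor t xor n xor n:
  [F [F [F [C [W n]]] xor [C t xor [C [W n]]]] xor [C [W n]]]
  [F [F [F [F [C [W n]]] xor [C [W t]]] xor [C [W n]]] xor [C [W n]]]

2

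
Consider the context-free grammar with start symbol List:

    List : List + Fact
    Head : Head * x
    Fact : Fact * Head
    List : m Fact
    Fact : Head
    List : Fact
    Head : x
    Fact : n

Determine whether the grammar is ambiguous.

Witness: x * x

Derivation 1: List ⇒ Fact ⇒ Fact * Head ⇒ Head * Head ⇒ x * Head ⇒ x * x
Derivation 2: List ⇒ Fact ⇒ Head ⇒ Head * x ⇒ x * x

Two distinct leftmost derivations for the same string.

Ambiguous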